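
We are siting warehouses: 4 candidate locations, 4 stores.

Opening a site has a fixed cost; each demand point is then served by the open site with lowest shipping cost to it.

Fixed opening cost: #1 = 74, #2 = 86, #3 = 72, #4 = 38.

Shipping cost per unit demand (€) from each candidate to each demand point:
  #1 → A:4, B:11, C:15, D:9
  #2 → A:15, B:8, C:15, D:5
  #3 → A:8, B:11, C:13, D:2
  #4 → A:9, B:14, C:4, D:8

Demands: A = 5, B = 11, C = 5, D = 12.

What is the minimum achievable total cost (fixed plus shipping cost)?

315

Open {#3, #4}: assign each demand point to its cheapest open site.
  A→#3 5×8=40, B→#3 11×11=121, C→#4 5×4=20, D→#3 12×2=24
  shipping cost 205, fixed 110 → total 315.
Compare {#3}: shipping cost 250 + fixed 72 = 322.
Compare {#2, #4}: shipping cost 213 + fixed 124 = 337.
Compare {#4}: shipping cost 315 + fixed 38 = 353.
All other subsets cost ≥ 322. Minimum total cost: 315.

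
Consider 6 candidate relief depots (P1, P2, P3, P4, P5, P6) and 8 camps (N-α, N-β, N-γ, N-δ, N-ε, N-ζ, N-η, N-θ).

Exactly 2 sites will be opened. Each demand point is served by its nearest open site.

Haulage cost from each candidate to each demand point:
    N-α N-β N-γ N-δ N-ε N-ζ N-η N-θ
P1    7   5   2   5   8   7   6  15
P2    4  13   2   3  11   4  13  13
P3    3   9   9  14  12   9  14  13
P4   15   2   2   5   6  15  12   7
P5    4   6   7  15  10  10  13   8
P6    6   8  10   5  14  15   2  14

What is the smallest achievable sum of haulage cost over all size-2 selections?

40

Open {P2, P4}.
  N-α→P2 4, N-β→P4 2, N-γ→P2 2, N-δ→P2 3, N-ε→P4 6, N-ζ→P2 4, N-η→P4 12, N-θ→P4 7  ⇒ total 40.
Compare {P1, P4}: total 42.
Compare {P1, P2}: total 45.
No size-2 selection does better; minimum is 40.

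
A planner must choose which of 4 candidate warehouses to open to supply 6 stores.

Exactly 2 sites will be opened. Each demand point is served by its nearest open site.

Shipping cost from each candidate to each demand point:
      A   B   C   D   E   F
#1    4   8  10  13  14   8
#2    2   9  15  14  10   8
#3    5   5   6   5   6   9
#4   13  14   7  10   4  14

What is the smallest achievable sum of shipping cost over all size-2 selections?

Open {#2, #3}.
  A→#2 2, B→#3 5, C→#3 6, D→#3 5, E→#3 6, F→#2 8  ⇒ total 32.
Compare {#1, #3}: total 34.
Compare {#3, #4}: total 34.
No size-2 selection does better; minimum is 32.

32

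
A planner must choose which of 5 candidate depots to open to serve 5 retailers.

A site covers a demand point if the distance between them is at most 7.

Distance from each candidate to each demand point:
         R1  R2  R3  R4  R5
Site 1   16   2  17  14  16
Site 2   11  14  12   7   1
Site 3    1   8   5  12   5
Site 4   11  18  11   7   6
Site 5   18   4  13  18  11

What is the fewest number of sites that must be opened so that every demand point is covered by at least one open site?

Coverage sets (demand points within 7 of each site):
  Site 1: {R2}
  Site 2: {R4, R5}
  Site 3: {R1, R3, R5}
  Site 4: {R4, R5}
  Site 5: {R2}
No 2 sites suffice: every size-2 union leaves at least one demand point uncovered.
But {Site 1, Site 2, Site 3} covers everything, so the minimum is 3.

3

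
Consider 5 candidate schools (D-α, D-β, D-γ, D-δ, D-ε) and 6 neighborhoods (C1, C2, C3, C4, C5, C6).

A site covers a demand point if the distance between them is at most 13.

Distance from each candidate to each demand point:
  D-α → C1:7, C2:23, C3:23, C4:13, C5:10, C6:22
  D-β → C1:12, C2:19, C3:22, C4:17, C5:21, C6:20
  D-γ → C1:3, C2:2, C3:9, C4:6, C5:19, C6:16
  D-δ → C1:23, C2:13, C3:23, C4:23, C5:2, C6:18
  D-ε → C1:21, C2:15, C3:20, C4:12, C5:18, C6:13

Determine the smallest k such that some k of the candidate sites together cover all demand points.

3

Coverage sets (demand points within 13 of each site):
  D-α: {C1, C4, C5}
  D-β: {C1}
  D-γ: {C1, C2, C3, C4}
  D-δ: {C2, C5}
  D-ε: {C4, C6}
No 2 sites suffice: every size-2 union leaves at least one demand point uncovered.
But {D-α, D-γ, D-ε} covers everything, so the minimum is 3.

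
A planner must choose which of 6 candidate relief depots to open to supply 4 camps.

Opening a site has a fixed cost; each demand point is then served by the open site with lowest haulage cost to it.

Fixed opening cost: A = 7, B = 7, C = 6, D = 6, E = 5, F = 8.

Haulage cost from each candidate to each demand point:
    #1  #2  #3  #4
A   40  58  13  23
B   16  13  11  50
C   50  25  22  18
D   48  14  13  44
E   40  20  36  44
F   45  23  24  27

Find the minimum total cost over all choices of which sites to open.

71

Open {B, C}: assign each demand point to its cheapest open site.
  #1→B 16, #2→B 13, #3→B 11, #4→C 18
  haulage cost 58, fixed 13 → total 71.
Compare {B, C, E}: haulage cost 58 + fixed 18 = 76.
Compare {A, B}: haulage cost 63 + fixed 14 = 77.
Compare {B, C, D}: haulage cost 58 + fixed 19 = 77.
All other subsets cost ≥ 76. Minimum total cost: 71.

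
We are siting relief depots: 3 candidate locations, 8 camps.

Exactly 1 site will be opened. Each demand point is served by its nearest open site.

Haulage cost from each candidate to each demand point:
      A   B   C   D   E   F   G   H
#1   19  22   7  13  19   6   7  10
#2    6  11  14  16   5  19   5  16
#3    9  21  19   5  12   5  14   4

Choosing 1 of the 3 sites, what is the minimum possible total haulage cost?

Open {#3}.
  A→#3 9, B→#3 21, C→#3 19, D→#3 5, E→#3 12, F→#3 5, G→#3 14, H→#3 4  ⇒ total 89.
Compare {#2}: total 92.
Compare {#1}: total 103.

89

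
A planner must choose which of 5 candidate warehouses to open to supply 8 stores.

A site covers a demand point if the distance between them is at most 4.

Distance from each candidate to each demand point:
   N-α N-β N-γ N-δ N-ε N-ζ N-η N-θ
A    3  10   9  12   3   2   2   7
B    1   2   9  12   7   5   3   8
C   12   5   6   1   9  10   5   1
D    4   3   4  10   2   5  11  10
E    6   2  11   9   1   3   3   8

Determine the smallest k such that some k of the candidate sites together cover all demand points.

3

Coverage sets (demand points within 4 of each site):
  A: {N-α, N-ε, N-ζ, N-η}
  B: {N-α, N-β, N-η}
  C: {N-δ, N-θ}
  D: {N-α, N-β, N-γ, N-ε}
  E: {N-β, N-ε, N-ζ, N-η}
No 2 sites suffice: every size-2 union leaves at least one demand point uncovered.
But {A, C, D} covers everything, so the minimum is 3.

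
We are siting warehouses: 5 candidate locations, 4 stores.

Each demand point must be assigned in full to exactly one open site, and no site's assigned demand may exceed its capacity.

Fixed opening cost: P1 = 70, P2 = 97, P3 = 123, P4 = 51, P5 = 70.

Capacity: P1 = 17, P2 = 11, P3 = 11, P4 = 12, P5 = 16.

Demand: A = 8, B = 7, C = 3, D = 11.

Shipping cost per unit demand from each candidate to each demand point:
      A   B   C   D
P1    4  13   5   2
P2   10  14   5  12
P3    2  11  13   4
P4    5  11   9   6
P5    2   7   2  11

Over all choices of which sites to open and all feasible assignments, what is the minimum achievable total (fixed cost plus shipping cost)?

Open {P1, P5}; cheapest assignment that respects the capacities:
  P1 (cap 17, load 14): C, D — cost 3×5 + 11×2 = 37
  P5 (cap 16, load 15): A, B — cost 8×2 + 7×7 = 65
  Shipping 102, fixed 140 → total 242.
  Any other capacity-feasible assignment to {P1, P5} ships for at least 102.
Compare {P1, P4, P5}: its best feasible assignment gives total 293.
Compare {P1, P2, P5}: its best feasible assignment gives total 339.
Every other set of open sites that can feasibly serve all demand totals ≥ 293 even under its best assignment. Minimum: 242.

242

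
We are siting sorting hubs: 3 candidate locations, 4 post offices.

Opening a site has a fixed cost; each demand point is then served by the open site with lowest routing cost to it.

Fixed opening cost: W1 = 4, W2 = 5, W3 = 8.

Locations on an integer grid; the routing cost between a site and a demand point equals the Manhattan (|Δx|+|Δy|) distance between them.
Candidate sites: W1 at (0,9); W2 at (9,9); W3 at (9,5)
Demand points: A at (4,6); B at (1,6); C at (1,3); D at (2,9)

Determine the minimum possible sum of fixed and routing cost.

Open {W1}: assign each demand point to its cheapest open site.
  A→W1 7, B→W1 4, C→W1 7, D→W1 2
  routing cost 20, fixed 4 → total 24.
Compare {W1, W2}: routing cost 20 + fixed 9 = 29.
Compare {W1, W3}: routing cost 19 + fixed 12 = 31.
Compare {W1, W2, W3}: routing cost 19 + fixed 17 = 36.
All other subsets cost ≥ 29. Minimum total cost: 24.

24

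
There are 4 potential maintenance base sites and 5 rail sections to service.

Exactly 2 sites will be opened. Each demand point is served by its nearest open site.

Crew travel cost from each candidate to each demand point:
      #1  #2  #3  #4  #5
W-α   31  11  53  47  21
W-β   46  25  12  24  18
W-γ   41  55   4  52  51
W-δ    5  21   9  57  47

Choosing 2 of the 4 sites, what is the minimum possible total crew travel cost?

77

Open {W-β, W-δ}.
  #1→W-δ 5, #2→W-δ 21, #3→W-δ 9, #4→W-β 24, #5→W-β 18  ⇒ total 77.
Compare {W-α, W-δ}: total 93.
Compare {W-α, W-β}: total 96.
No size-2 selection does better; minimum is 77.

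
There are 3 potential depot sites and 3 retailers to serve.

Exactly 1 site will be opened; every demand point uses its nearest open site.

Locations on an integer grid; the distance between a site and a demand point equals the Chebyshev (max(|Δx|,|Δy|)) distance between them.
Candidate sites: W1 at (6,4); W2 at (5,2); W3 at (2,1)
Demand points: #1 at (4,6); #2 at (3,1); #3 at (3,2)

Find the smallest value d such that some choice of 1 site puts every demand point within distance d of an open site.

3

Open {W1}.
  Farthest demand point is #2 at distance 3 (to W1); all others are ≤ 3.
With {W2} the worst case is 4.
With {W3} the worst case is 5.
No size-1 selection achieves below 3.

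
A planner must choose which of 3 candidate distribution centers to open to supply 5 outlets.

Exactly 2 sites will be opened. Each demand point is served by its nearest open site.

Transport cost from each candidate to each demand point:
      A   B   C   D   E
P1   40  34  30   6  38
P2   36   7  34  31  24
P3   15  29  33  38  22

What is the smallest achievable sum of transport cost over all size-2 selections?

102

Open {P1, P3}.
  A→P3 15, B→P3 29, C→P1 30, D→P1 6, E→P3 22  ⇒ total 102.
Compare {P1, P2}: total 103.
Compare {P2, P3}: total 108.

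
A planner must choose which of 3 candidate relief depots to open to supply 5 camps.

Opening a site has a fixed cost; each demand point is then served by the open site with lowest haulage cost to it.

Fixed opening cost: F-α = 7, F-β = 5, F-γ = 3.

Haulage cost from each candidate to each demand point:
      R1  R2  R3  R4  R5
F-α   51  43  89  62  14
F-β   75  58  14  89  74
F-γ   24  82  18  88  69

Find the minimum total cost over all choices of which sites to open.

Open {F-α, F-γ}: assign each demand point to its cheapest open site.
  R1→F-γ 24, R2→F-α 43, R3→F-γ 18, R4→F-α 62, R5→F-α 14
  haulage cost 161, fixed 10 → total 171.
Compare {F-α, F-β, F-γ}: haulage cost 157 + fixed 15 = 172.
Compare {F-α, F-β}: haulage cost 184 + fixed 12 = 196.
Compare {F-β, F-γ}: haulage cost 253 + fixed 8 = 261.
All other subsets cost ≥ 172. Minimum total cost: 171.

171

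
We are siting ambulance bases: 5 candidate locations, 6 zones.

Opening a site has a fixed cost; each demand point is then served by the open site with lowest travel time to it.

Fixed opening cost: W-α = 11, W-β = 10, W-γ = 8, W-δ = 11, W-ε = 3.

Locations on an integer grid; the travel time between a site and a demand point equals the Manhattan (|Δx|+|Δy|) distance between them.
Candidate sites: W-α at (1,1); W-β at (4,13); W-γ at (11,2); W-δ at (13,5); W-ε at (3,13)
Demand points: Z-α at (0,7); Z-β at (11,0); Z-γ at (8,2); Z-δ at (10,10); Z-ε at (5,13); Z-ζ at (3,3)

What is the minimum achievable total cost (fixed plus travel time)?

Open {W-γ, W-ε}: assign each demand point to its cheapest open site.
  Z-α→W-ε 9, Z-β→W-γ 2, Z-γ→W-γ 3, Z-δ→W-γ 9, Z-ε→W-ε 2, Z-ζ→W-γ 9
  travel time 34, fixed 11 → total 45.
Compare {W-α, W-γ, W-ε}: travel time 27 + fixed 22 = 49.
Compare {W-β, W-γ}: travel time 34 + fixed 18 = 52.
Compare {W-β, W-γ, W-ε}: travel time 33 + fixed 21 = 54.
All other subsets cost ≥ 49. Minimum total cost: 45.

45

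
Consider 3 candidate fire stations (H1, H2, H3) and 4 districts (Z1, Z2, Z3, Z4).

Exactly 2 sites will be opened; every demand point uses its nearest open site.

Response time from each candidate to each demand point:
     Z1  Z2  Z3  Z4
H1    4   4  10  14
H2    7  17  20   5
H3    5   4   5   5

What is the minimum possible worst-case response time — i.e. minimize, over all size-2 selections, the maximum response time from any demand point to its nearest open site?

Open {H1, H3}.
  Farthest demand point is Z3 at response time 5 (to H3); all others are ≤ 5.
With {H2, H3} the worst case is 5.
With {H1, H2} the worst case is 10.
No size-2 selection achieves below 5.

5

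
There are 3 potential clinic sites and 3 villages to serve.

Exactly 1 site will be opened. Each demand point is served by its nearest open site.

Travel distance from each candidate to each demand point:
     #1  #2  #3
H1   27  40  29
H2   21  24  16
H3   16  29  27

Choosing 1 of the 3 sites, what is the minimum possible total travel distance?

Open {H2}.
  #1→H2 21, #2→H2 24, #3→H2 16  ⇒ total 61.
Compare {H3}: total 72.
Compare {H1}: total 96.

61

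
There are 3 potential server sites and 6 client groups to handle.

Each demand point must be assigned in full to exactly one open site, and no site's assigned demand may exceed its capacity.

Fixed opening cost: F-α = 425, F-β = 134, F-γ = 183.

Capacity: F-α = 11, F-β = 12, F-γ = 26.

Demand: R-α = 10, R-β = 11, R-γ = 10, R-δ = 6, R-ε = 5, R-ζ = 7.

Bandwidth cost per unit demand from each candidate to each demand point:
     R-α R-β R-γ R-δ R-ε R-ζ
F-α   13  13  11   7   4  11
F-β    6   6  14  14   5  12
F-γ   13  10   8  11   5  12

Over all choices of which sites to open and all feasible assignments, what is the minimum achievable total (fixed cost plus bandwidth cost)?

1270

Open {F-α, F-β, F-γ}; cheapest assignment that respects the capacities:
  F-α (cap 11, load 11): R-β — cost 11×13 = 143
  F-β (cap 12, load 12): R-ε, R-ζ — cost 5×5 + 7×12 = 109
  F-γ (cap 26, load 26): R-α, R-γ, R-δ — cost 10×13 + 10×8 + 6×11 = 276
  Shipping 528, fixed 742 → total 1270.
  Any other capacity-feasible assignment to {F-α, F-β, F-γ} ships for at least 528.
Total demand is 49 and no other set of sites has combined capacity ≥ 49, so {F-α, F-β, F-γ} is the only feasible choice of open sites. Minimum: 1270.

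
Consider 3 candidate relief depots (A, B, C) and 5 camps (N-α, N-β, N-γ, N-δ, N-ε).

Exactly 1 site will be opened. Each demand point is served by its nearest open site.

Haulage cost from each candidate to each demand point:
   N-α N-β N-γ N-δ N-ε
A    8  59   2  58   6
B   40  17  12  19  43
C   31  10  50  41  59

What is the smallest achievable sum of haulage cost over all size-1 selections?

Open {B}.
  N-α→B 40, N-β→B 17, N-γ→B 12, N-δ→B 19, N-ε→B 43  ⇒ total 131.
Compare {A}: total 133.
Compare {C}: total 191.

131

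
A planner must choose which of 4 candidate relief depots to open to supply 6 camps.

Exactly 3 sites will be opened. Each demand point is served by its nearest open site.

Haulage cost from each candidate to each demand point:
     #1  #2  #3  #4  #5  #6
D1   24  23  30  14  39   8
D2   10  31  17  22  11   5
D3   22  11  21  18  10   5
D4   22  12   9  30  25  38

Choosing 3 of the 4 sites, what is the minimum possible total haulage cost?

61

Open {D1, D2, D4}.
  #1→D2 10, #2→D4 12, #3→D4 9, #4→D1 14, #5→D2 11, #6→D2 5  ⇒ total 61.
Compare {D2, D3, D4}: total 63.
Compare {D1, D2, D3}: total 67.
No size-3 selection does better; minimum is 61.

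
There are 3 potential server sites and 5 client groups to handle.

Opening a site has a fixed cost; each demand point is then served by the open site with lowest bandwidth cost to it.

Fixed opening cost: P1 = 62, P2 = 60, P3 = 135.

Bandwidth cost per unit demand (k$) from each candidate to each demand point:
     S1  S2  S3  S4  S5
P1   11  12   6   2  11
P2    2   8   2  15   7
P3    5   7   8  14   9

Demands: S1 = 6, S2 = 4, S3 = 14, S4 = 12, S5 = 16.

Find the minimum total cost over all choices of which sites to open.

330

Open {P1, P2}: assign each demand point to its cheapest open site.
  S1→P2 6×2=12, S2→P2 4×8=32, S3→P2 14×2=28, S4→P1 12×2=24, S5→P2 16×7=112
  bandwidth cost 208, fixed 122 → total 330.
Compare {P2}: bandwidth cost 364 + fixed 60 = 424.
Compare {P1}: bandwidth cost 398 + fixed 62 = 460.
Compare {P1, P2, P3}: bandwidth cost 204 + fixed 257 = 461.
All other subsets cost ≥ 424. Minimum total cost: 330.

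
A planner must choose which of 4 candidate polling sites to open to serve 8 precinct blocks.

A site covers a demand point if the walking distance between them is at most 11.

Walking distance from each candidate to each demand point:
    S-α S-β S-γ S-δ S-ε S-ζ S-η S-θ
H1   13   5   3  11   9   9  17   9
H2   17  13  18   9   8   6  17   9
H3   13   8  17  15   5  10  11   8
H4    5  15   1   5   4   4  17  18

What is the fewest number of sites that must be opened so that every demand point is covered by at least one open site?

2

Coverage sets (demand points within 11 of each site):
  H1: {S-β, S-γ, S-δ, S-ε, S-ζ, S-θ}
  H2: {S-δ, S-ε, S-ζ, S-θ}
  H3: {S-β, S-ε, S-ζ, S-η, S-θ}
  H4: {S-α, S-γ, S-δ, S-ε, S-ζ}
No single site covers all 8 demand points.
But {H3, H4} covers everything, so the minimum is 2.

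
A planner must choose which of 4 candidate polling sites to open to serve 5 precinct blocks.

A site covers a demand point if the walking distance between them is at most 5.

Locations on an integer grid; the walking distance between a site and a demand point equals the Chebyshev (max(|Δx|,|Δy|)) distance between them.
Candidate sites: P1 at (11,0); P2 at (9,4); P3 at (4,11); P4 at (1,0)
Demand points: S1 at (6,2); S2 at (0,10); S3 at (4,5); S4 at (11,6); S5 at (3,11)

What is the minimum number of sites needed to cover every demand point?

Coverage sets (demand points within 5 of each site):
  P1: {S1}
  P2: {S1, S3, S4}
  P3: {S2, S5}
  P4: {S1, S3}
No single site covers all 5 demand points.
But {P2, P3} covers everything, so the minimum is 2.

2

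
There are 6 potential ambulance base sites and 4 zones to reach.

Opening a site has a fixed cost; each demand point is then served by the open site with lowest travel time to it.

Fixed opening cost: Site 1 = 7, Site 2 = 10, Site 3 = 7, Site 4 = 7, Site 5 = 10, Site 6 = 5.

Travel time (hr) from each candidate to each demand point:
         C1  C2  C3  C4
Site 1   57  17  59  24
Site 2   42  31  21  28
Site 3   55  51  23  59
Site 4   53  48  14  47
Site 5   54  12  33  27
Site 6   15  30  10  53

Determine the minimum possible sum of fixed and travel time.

Open {Site 1, Site 6}: assign each demand point to its cheapest open site.
  C1→Site 6 15, C2→Site 1 17, C3→Site 6 10, C4→Site 1 24
  travel time 66, fixed 12 → total 78.
Compare {Site 5, Site 6}: travel time 64 + fixed 15 = 79.
Compare {Site 1, Site 5, Site 6}: travel time 61 + fixed 22 = 83.
Compare {Site 1, Site 3, Site 6}: travel time 66 + fixed 19 = 85.
All other subsets cost ≥ 79. Minimum total cost: 78.

78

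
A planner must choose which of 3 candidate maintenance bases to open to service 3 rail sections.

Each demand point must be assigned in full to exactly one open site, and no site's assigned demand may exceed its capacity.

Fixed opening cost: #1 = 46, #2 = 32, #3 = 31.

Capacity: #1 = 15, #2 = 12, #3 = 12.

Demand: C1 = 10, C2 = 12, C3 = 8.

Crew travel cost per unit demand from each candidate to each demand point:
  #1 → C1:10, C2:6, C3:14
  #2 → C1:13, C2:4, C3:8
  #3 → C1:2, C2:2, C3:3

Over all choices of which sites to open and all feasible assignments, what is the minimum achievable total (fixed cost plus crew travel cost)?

265

Open {#1, #2, #3}; cheapest assignment that respects the capacities:
  #1 (cap 15, load 12): C2 — cost 12×6 = 72
  #2 (cap 12, load 8): C3 — cost 8×8 = 64
  #3 (cap 12, load 10): C1 — cost 10×2 = 20
  Shipping 156, fixed 109 → total 265.
  Any other capacity-feasible assignment to {#1, #2, #3} ships for at least 156.
Total demand is 30 and no other set of sites has combined capacity ≥ 30, so {#1, #2, #3} is the only feasible choice of open sites. Minimum: 265.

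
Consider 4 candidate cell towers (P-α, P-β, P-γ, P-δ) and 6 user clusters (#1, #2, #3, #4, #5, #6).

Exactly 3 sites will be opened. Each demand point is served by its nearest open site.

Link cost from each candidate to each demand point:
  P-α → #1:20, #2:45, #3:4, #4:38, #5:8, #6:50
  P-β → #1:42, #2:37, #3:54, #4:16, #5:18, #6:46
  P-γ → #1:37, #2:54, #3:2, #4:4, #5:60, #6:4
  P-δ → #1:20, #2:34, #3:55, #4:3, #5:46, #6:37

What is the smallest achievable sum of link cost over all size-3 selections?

71

Open {P-α, P-γ, P-δ}.
  #1→P-α 20, #2→P-δ 34, #3→P-γ 2, #4→P-δ 3, #5→P-α 8, #6→P-γ 4  ⇒ total 71.
Compare {P-α, P-β, P-γ}: total 75.
Compare {P-β, P-γ, P-δ}: total 81.
No size-3 selection does better; minimum is 71.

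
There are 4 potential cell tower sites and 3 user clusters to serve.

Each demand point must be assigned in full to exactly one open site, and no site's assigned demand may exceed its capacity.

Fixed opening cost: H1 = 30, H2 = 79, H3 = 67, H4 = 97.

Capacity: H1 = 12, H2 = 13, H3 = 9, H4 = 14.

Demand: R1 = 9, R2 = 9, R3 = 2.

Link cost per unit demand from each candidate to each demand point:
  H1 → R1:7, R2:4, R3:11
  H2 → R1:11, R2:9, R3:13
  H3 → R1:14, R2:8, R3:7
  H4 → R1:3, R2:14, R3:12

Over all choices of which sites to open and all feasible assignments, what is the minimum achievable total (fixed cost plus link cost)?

Open {H1, H4}; cheapest assignment that respects the capacities:
  H1 (cap 12, load 11): R2, R3 — cost 9×4 + 2×11 = 58
  H4 (cap 14, load 9): R1 — cost 9×3 = 27
  Shipping 85, fixed 127 → total 212.
  Any other capacity-feasible assignment to {H1, H4} ships for at least 85.
Compare {H1, H3}: its best feasible assignment gives total 254.
Compare {H1, H2}: its best feasible assignment gives total 266.
Every other set of open sites that can feasibly serve all demand totals ≥ 254 even under its best assignment. Minimum: 212.

212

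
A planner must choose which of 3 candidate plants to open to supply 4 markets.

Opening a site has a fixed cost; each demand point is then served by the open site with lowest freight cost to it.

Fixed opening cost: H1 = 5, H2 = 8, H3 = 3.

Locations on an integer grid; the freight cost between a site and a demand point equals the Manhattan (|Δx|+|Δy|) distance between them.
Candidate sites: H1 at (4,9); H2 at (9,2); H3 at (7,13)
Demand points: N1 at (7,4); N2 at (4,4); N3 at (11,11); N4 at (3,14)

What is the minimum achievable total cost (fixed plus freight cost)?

Open {H1, H3}: assign each demand point to its cheapest open site.
  N1→H1 8, N2→H1 5, N3→H3 6, N4→H3 5
  freight cost 24, fixed 8 → total 32.
Compare {H1}: freight cost 28 + fixed 5 = 33.
Compare {H2, H3}: freight cost 22 + fixed 11 = 33.
Compare {H3}: freight cost 32 + fixed 3 = 35.
All other subsets cost ≥ 33. Minimum total cost: 32.

32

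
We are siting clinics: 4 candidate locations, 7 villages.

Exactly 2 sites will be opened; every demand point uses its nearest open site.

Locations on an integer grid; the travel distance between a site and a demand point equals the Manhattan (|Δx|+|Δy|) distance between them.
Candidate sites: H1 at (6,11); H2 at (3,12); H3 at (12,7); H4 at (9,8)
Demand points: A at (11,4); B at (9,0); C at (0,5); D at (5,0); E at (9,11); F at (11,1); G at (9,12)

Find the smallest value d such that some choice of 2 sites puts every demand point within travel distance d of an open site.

Open {H1, H3}.
  Farthest demand point is C at travel distance 12 (to H1); all others are ≤ 12.
With {H1, H4} the worst case is 12.
With {H2, H4} the worst case is 12.
No size-2 selection achieves below 12.

12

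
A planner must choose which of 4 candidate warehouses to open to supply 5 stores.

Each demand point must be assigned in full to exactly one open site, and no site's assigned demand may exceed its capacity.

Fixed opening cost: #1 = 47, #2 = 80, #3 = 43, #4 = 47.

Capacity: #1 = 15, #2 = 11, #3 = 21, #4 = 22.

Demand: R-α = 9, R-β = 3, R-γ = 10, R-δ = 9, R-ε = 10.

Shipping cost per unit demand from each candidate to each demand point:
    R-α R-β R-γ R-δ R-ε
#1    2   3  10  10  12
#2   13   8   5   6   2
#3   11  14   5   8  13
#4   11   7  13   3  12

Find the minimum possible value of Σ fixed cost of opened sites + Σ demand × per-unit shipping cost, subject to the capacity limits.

339

Open {#1, #2, #3}; cheapest assignment that respects the capacities:
  #1 (cap 15, load 12): R-α, R-β — cost 9×2 + 3×3 = 27
  #2 (cap 11, load 10): R-ε — cost 10×2 = 20
  #3 (cap 21, load 19): R-γ, R-δ — cost 10×5 + 9×8 = 122
  Shipping 169, fixed 170 → total 339.
  Any other capacity-feasible assignment to {#1, #2, #3} ships for at least 169.
Compare {#1, #2, #3, #4}: its best feasible assignment gives total 341.
Compare {#1, #3, #4}: its best feasible assignment gives total 361.
Every other set of open sites that can feasibly serve all demand totals ≥ 341 even under its best assignment. Minimum: 339.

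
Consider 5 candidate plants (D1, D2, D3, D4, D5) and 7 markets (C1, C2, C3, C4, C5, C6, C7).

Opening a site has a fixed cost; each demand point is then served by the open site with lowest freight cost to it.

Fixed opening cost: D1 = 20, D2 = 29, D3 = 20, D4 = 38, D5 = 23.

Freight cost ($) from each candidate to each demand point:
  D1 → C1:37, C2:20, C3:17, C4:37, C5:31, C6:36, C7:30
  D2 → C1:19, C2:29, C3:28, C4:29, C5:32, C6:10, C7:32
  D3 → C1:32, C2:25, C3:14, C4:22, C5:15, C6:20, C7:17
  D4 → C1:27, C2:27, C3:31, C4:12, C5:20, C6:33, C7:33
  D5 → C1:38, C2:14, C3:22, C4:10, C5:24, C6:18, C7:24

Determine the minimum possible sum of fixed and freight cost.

Open {D3, D5}: assign each demand point to its cheapest open site.
  C1→D3 32, C2→D5 14, C3→D3 14, C4→D5 10, C5→D3 15, C6→D5 18, C7→D3 17
  freight cost 120, fixed 43 → total 163.
Compare {D3}: freight cost 145 + fixed 20 = 165.
Compare {D2, D3}: freight cost 122 + fixed 49 = 171.
Compare {D2, D3, D5}: freight cost 99 + fixed 72 = 171.
All other subsets cost ≥ 165. Minimum total cost: 163.

163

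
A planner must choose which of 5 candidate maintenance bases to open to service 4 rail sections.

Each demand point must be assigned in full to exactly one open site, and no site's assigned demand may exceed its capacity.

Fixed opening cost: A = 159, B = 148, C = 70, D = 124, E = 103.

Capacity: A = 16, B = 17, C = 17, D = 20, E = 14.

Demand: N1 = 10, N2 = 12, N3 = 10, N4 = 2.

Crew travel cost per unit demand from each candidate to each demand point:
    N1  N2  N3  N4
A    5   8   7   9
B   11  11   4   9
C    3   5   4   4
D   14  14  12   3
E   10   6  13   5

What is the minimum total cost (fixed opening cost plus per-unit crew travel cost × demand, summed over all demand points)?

471

Open {B, C, E}; cheapest assignment that respects the capacities:
  B (cap 17, load 10): N3 — cost 10×4 = 40
  C (cap 17, load 12): N1, N4 — cost 10×3 + 2×4 = 38
  E (cap 14, load 12): N2 — cost 12×6 = 72
  Shipping 150, fixed 321 → total 471.
  Any other capacity-feasible assignment to {B, C, E} ships for at least 150.
Compare {A, C, E}: its best feasible assignment gives total 502.
Compare {C, D}: its best feasible assignment gives total 522.
Every other set of open sites that can feasibly serve all demand totals ≥ 502 even under its best assignment. Minimum: 471.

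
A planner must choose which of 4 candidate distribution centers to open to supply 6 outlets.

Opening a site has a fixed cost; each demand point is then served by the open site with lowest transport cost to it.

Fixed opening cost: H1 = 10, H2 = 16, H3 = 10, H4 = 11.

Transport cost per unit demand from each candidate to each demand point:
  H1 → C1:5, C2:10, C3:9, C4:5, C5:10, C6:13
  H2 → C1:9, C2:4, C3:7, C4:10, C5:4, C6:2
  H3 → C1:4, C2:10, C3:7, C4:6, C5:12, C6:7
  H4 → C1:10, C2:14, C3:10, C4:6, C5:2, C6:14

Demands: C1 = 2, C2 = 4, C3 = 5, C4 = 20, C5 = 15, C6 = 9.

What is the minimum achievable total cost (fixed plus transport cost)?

246

Open {H1, H2, H4}: assign each demand point to its cheapest open site.
  C1→H1 2×5=10, C2→H2 4×4=16, C3→H2 5×7=35, C4→H1 20×5=100, C5→H4 15×2=30, C6→H2 9×2=18
  transport cost 209, fixed 37 → total 246.
Compare {H1, H2, H3, H4}: transport cost 207 + fixed 47 = 254.
Compare {H2, H4}: transport cost 237 + fixed 27 = 264.
Compare {H2, H3, H4}: transport cost 227 + fixed 37 = 264.
All other subsets cost ≥ 254. Minimum total cost: 246.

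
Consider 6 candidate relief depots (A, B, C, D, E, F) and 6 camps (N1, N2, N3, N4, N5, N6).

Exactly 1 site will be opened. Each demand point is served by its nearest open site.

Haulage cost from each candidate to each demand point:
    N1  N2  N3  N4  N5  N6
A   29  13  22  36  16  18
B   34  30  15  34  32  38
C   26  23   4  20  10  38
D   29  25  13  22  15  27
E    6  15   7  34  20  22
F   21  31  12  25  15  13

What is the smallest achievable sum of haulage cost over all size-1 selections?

Open {E}.
  N1→E 6, N2→E 15, N3→E 7, N4→E 34, N5→E 20, N6→E 22  ⇒ total 104.
Compare {F}: total 117.
Compare {C}: total 121.
No size-1 selection does better; minimum is 104.

104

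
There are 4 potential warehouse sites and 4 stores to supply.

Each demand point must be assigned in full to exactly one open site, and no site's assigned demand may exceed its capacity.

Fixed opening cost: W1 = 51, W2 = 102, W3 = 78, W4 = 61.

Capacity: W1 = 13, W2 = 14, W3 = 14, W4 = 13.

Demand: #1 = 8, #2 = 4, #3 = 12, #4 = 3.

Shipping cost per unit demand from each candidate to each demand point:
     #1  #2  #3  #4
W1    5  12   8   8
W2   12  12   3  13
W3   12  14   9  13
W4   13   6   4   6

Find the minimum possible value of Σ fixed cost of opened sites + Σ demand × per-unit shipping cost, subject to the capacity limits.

Open {W1, W2, W4}; cheapest assignment that respects the capacities:
  W1 (cap 13, load 8): #1 — cost 8×5 = 40
  W2 (cap 14, load 12): #3 — cost 12×3 = 36
  W4 (cap 13, load 7): #2, #4 — cost 4×6 + 3×6 = 42
  Shipping 118, fixed 214 → total 332.
  Any other capacity-feasible assignment to {W1, W2, W4} ships for at least 118.
Compare {W1, W3, W4}: its best feasible assignment gives total 358.
Compare {W1, W2, W3}: its best feasible assignment gives total 387.
Every other set of open sites that can feasibly serve all demand totals ≥ 358 even under its best assignment. Minimum: 332.

332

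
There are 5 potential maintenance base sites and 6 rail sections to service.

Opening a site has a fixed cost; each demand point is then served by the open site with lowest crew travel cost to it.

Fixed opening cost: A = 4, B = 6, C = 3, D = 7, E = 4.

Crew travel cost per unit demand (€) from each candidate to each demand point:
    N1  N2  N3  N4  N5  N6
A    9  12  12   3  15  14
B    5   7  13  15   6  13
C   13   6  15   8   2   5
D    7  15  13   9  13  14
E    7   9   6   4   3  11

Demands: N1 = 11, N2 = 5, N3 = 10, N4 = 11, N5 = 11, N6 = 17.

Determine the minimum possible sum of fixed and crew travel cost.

302

Open {A, B, C, E}: assign each demand point to its cheapest open site.
  N1→B 11×5=55, N2→C 5×6=30, N3→E 10×6=60, N4→A 11×3=33, N5→C 11×2=22, N6→C 17×5=85
  crew travel cost 285, fixed 17 → total 302.
Compare {B, C, E}: crew travel cost 296 + fixed 13 = 309.
Compare {A, B, C, D, E}: crew travel cost 285 + fixed 24 = 309.
Compare {B, C, D, E}: crew travel cost 296 + fixed 20 = 316.
All other subsets cost ≥ 309. Minimum total cost: 302.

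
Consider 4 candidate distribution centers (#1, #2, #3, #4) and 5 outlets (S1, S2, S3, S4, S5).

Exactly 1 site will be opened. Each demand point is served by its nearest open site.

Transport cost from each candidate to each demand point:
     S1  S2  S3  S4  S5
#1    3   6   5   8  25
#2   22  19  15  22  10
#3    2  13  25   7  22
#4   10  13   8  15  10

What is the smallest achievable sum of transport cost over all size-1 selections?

Open {#1}.
  S1→#1 3, S2→#1 6, S3→#1 5, S4→#1 8, S5→#1 25  ⇒ total 47.
Compare {#4}: total 56.
Compare {#3}: total 69.
No size-1 selection does better; minimum is 47.

47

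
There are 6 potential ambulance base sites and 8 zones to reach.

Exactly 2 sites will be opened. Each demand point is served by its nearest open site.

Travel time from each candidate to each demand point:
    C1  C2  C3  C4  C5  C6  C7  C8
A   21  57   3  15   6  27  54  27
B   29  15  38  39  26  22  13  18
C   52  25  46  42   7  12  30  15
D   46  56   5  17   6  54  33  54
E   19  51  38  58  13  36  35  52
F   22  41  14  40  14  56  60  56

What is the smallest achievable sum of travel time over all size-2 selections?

Open {A, B}.
  C1→A 21, C2→B 15, C3→A 3, C4→A 15, C5→A 6, C6→B 22, C7→B 13, C8→B 18  ⇒ total 113.
Compare {B, D}: total 125.
Compare {A, C}: total 127.
No size-2 selection does better; minimum is 113.

113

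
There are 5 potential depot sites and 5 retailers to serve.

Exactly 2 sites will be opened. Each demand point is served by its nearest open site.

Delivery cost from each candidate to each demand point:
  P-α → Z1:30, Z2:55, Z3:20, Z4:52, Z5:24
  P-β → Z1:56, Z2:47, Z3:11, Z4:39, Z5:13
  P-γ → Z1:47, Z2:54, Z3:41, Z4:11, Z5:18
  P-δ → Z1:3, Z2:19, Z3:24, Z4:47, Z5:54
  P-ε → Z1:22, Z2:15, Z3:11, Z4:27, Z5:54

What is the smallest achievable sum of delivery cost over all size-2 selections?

Open {P-γ, P-δ}.
  Z1→P-δ 3, Z2→P-δ 19, Z3→P-δ 24, Z4→P-γ 11, Z5→P-γ 18  ⇒ total 75.
Compare {P-γ, P-ε}: total 77.
Compare {P-β, P-δ}: total 85.
No size-2 selection does better; minimum is 75.

75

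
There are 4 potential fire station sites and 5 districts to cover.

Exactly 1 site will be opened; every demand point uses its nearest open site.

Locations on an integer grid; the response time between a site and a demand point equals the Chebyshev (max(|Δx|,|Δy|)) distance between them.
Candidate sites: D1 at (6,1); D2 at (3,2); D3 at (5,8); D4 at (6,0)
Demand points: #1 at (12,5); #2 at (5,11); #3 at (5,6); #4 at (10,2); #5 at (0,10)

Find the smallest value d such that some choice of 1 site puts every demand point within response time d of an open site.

Open {D3}.
  Farthest demand point is #1 at response time 7 (to D3); all others are ≤ 7.
With {D2} the worst case is 9.
With {D1} the worst case is 10.
No size-1 selection achieves below 7.

7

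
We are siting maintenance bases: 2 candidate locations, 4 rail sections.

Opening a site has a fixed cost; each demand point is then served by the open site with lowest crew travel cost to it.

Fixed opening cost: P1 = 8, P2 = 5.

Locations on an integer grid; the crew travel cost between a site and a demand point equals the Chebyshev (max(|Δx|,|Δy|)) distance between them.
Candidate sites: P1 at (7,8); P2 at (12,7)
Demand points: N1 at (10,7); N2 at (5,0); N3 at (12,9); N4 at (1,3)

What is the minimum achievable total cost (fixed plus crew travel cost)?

Open {P2}: assign each demand point to its cheapest open site.
  N1→P2 2, N2→P2 7, N3→P2 2, N4→P2 11
  crew travel cost 22, fixed 5 → total 27.
Compare {P1}: crew travel cost 22 + fixed 8 = 30.
Compare {P1, P2}: crew travel cost 17 + fixed 13 = 30.

27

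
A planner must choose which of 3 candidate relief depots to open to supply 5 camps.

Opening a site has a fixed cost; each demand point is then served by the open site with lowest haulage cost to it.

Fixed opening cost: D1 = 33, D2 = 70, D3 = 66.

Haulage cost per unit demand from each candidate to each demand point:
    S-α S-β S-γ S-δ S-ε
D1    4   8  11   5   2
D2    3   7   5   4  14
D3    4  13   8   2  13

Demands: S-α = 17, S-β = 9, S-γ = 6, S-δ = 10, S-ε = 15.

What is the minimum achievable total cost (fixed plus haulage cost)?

Open {D1, D2}: assign each demand point to its cheapest open site.
  S-α→D2 17×3=51, S-β→D2 9×7=63, S-γ→D2 6×5=30, S-δ→D2 10×4=40, S-ε→D1 15×2=30
  haulage cost 214, fixed 103 → total 317.
Compare {D1}: haulage cost 286 + fixed 33 = 319.
Compare {D1, D3}: haulage cost 238 + fixed 99 = 337.
Compare {D1, D2, D3}: haulage cost 194 + fixed 169 = 363.
All other subsets cost ≥ 319. Minimum total cost: 317.

317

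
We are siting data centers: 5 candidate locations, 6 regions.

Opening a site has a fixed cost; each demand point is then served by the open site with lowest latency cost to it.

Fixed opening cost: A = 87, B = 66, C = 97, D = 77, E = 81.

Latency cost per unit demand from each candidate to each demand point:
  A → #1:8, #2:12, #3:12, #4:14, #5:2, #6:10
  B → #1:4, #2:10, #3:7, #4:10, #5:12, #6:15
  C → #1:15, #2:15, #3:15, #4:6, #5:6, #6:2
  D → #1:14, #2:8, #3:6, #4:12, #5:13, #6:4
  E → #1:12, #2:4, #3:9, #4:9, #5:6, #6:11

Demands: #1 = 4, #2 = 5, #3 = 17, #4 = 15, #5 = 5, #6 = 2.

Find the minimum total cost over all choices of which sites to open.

Open {B, C}: assign each demand point to its cheapest open site.
  #1→B 4×4=16, #2→B 5×10=50, #3→B 17×7=119, #4→C 15×6=90, #5→C 5×6=30, #6→C 2×2=4
  latency cost 309, fixed 163 → total 472.
Compare {E}: latency cost 408 + fixed 81 = 489.
Compare {B, E}: latency cost 342 + fixed 147 = 489.
Compare {B}: latency cost 425 + fixed 66 = 491.
All other subsets cost ≥ 489. Minimum total cost: 472.

472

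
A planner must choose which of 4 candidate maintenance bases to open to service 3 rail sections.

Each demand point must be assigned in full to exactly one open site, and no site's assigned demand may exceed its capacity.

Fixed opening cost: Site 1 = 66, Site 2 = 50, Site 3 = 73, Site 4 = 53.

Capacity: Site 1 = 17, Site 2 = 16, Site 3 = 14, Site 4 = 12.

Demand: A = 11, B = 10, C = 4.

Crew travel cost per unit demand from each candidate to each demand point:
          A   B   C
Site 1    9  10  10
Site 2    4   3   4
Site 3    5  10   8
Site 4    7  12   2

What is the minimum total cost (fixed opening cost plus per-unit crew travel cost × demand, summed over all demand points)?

Open {Site 2, Site 3}; cheapest assignment that respects the capacities:
  Site 2 (cap 16, load 14): B, C — cost 10×3 + 4×4 = 46
  Site 3 (cap 14, load 11): A — cost 11×5 = 55
  Shipping 101, fixed 123 → total 224.
  Any other capacity-feasible assignment to {Site 2, Site 3} ships for at least 101.
Compare {Site 2, Site 4}: its best feasible assignment gives total 226.
Compare {Site 1, Site 2}: its best feasible assignment gives total 261.
Every other set of open sites that can feasibly serve all demand totals ≥ 226 even under its best assignment. Minimum: 224.

224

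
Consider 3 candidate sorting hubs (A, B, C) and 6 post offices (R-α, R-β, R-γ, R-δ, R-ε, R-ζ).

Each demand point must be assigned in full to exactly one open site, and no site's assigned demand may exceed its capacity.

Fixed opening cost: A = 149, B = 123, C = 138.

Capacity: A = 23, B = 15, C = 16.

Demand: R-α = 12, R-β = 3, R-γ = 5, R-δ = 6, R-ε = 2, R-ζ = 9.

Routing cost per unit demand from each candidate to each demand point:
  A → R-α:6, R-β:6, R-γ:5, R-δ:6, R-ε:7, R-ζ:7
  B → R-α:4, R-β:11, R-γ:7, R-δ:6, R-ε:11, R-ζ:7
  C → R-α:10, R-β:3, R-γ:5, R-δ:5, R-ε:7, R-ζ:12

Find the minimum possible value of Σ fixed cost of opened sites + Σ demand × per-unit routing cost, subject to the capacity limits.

Open {A, B}; cheapest assignment that respects the capacities:
  A (cap 23, load 23): R-β, R-γ, R-δ, R-ζ — cost 3×6 + 5×5 + 6×6 + 9×7 = 142
  B (cap 15, load 14): R-α, R-ε — cost 12×4 + 2×11 = 70
  Shipping 212, fixed 272 → total 484.
  Any other capacity-feasible assignment to {A, B} ships for at least 212.
Compare {A, C}: its best feasible assignment gives total 500.
Compare {A, B, C}: its best feasible assignment gives total 599.
Every other set of open sites that can feasibly serve all demand totals ≥ 500 even under its best assignment. Minimum: 484.

484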